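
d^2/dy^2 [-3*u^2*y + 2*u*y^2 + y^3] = 4*u + 6*y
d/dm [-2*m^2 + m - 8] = 1 - 4*m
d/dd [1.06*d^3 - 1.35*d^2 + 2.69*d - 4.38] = 3.18*d^2 - 2.7*d + 2.69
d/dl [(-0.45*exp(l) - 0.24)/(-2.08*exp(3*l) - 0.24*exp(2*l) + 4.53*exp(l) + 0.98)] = (-1.872*exp(3*l) - 1.6056*exp(2*l) - 0.1152*exp(l) + 0.6462)*exp(l)/(4.3264*exp(6*l) + 0.9984*exp(5*l) - 18.7872*exp(4*l) - 6.2512*exp(3*l) + 20.0505*exp(2*l) + 8.8788*exp(l) + 0.9604)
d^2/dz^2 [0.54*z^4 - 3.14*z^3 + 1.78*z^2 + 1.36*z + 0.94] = 6.48*z^2 - 18.84*z + 3.56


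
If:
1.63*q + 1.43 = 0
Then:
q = -0.88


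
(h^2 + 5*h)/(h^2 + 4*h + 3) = h*(h + 5)/(h^2 + 4*h + 3)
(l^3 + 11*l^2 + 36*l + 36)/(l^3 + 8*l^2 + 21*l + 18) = (l + 6)/(l + 3)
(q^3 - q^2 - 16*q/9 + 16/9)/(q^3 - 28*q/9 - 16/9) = (3*q^2 - 7*q + 4)/(3*q^2 - 4*q - 4)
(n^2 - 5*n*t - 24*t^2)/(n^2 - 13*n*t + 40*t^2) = (-n - 3*t)/(-n + 5*t)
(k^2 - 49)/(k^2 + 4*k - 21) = (k - 7)/(k - 3)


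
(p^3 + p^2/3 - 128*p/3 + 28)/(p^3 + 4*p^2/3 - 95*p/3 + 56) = (3*p^2 - 20*p + 12)/(3*p^2 - 17*p + 24)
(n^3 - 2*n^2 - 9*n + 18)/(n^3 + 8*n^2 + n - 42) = (n - 3)/(n + 7)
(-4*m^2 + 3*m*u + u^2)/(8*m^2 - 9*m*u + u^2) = (4*m + u)/(-8*m + u)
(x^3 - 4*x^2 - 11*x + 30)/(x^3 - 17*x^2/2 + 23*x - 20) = 2*(x^2 - 2*x - 15)/(2*x^2 - 13*x + 20)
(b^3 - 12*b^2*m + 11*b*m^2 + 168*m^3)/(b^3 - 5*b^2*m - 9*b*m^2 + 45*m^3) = (b^2 - 15*b*m + 56*m^2)/(b^2 - 8*b*m + 15*m^2)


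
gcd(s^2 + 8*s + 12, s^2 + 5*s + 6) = s + 2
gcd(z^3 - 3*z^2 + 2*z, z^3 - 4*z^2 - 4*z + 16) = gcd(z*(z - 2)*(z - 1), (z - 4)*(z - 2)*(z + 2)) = z - 2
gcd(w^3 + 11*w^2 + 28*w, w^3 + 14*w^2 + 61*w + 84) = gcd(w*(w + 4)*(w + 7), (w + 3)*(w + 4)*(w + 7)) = w^2 + 11*w + 28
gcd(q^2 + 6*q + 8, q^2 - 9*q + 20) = 1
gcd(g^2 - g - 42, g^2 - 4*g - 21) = g - 7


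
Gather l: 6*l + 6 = 6*l + 6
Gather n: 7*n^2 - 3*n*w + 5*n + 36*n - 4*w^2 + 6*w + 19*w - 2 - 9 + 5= 7*n^2 + n*(41 - 3*w) - 4*w^2 + 25*w - 6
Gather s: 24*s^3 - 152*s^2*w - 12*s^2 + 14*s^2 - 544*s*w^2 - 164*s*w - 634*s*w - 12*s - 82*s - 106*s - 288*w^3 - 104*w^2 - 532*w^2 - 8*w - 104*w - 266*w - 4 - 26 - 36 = 24*s^3 + s^2*(2 - 152*w) + s*(-544*w^2 - 798*w - 200) - 288*w^3 - 636*w^2 - 378*w - 66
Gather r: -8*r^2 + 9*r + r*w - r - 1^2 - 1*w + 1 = -8*r^2 + r*(w + 8) - w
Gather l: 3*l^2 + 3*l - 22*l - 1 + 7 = 3*l^2 - 19*l + 6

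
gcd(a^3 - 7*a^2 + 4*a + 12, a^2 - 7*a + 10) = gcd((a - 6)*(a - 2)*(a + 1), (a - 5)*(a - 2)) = a - 2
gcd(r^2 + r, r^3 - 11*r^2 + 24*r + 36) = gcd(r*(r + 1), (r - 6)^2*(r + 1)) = r + 1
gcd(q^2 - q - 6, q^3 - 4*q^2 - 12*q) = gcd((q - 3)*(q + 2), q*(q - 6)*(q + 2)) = q + 2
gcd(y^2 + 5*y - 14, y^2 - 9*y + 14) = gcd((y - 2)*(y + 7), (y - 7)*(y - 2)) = y - 2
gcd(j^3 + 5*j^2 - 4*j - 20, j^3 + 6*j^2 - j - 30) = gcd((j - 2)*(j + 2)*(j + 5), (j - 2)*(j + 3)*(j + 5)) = j^2 + 3*j - 10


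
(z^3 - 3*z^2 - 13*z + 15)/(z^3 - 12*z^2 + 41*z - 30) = (z + 3)/(z - 6)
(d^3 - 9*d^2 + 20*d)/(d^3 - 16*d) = (d - 5)/(d + 4)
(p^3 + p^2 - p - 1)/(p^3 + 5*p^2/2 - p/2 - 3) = 2*(p^2 + 2*p + 1)/(2*p^2 + 7*p + 6)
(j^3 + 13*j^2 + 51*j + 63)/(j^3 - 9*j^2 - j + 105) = (j^2 + 10*j + 21)/(j^2 - 12*j + 35)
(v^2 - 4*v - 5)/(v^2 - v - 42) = (-v^2 + 4*v + 5)/(-v^2 + v + 42)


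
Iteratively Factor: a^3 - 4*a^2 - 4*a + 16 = (a - 2)*(a^2 - 2*a - 8) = (a - 4)*(a - 2)*(a + 2)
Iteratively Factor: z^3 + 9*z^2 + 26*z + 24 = (z + 2)*(z^2 + 7*z + 12) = (z + 2)*(z + 4)*(z + 3)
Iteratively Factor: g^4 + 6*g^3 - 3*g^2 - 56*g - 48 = (g + 4)*(g^3 + 2*g^2 - 11*g - 12) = (g + 4)^2*(g^2 - 2*g - 3) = (g - 3)*(g + 4)^2*(g + 1)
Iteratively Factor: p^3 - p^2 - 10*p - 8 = (p + 2)*(p^2 - 3*p - 4) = (p + 1)*(p + 2)*(p - 4)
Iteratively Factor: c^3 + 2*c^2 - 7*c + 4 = (c + 4)*(c^2 - 2*c + 1) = (c - 1)*(c + 4)*(c - 1)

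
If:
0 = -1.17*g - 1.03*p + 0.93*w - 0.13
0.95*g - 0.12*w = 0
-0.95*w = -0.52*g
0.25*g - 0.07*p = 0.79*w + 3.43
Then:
No Solution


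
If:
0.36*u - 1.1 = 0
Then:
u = 3.06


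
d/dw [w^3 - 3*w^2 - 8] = 3*w*(w - 2)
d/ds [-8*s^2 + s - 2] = 1 - 16*s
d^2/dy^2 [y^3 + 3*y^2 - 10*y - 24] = 6*y + 6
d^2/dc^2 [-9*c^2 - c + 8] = -18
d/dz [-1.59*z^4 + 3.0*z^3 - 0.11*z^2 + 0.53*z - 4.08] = -6.36*z^3 + 9.0*z^2 - 0.22*z + 0.53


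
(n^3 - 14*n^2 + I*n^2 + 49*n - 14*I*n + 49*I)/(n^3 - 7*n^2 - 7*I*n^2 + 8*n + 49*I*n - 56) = (n - 7)/(n - 8*I)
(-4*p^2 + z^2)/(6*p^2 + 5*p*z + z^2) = (-2*p + z)/(3*p + z)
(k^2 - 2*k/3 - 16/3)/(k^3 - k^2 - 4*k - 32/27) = 9*(k + 2)/(9*k^2 + 15*k + 4)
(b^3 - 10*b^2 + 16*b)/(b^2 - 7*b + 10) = b*(b - 8)/(b - 5)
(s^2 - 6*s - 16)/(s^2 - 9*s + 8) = (s + 2)/(s - 1)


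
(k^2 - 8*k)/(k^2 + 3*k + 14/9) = 9*k*(k - 8)/(9*k^2 + 27*k + 14)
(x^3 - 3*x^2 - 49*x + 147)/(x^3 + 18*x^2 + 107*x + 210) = (x^2 - 10*x + 21)/(x^2 + 11*x + 30)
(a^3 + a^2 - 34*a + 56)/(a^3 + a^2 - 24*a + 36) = (a^2 + 3*a - 28)/(a^2 + 3*a - 18)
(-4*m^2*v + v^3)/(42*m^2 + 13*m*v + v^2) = v*(-4*m^2 + v^2)/(42*m^2 + 13*m*v + v^2)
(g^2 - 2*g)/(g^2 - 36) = g*(g - 2)/(g^2 - 36)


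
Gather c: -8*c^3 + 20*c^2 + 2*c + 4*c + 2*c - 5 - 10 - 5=-8*c^3 + 20*c^2 + 8*c - 20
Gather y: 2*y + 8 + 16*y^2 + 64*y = 16*y^2 + 66*y + 8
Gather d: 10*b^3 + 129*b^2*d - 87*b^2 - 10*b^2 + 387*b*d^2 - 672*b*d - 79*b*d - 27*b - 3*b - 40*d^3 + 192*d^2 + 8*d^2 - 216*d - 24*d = 10*b^3 - 97*b^2 - 30*b - 40*d^3 + d^2*(387*b + 200) + d*(129*b^2 - 751*b - 240)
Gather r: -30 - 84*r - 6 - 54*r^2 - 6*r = -54*r^2 - 90*r - 36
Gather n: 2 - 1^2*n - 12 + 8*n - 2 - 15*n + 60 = 48 - 8*n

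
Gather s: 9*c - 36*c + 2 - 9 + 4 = -27*c - 3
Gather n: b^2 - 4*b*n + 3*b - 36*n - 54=b^2 + 3*b + n*(-4*b - 36) - 54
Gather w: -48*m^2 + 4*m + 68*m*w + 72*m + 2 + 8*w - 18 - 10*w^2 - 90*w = -48*m^2 + 76*m - 10*w^2 + w*(68*m - 82) - 16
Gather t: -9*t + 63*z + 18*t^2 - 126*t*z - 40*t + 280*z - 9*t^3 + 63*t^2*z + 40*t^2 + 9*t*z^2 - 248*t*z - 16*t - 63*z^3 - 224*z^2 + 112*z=-9*t^3 + t^2*(63*z + 58) + t*(9*z^2 - 374*z - 65) - 63*z^3 - 224*z^2 + 455*z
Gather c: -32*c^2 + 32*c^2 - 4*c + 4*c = 0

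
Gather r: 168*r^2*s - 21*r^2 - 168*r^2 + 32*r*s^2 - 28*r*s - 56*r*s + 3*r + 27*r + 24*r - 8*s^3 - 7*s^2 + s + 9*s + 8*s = r^2*(168*s - 189) + r*(32*s^2 - 84*s + 54) - 8*s^3 - 7*s^2 + 18*s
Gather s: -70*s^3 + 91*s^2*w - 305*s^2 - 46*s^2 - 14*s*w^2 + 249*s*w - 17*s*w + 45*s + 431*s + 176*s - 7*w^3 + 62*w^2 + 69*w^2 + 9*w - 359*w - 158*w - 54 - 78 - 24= -70*s^3 + s^2*(91*w - 351) + s*(-14*w^2 + 232*w + 652) - 7*w^3 + 131*w^2 - 508*w - 156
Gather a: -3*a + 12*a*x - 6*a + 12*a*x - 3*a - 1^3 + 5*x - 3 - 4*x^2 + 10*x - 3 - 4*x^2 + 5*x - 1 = a*(24*x - 12) - 8*x^2 + 20*x - 8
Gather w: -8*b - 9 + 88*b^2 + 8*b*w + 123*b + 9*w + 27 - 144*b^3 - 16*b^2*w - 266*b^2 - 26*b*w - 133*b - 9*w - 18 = -144*b^3 - 178*b^2 - 18*b + w*(-16*b^2 - 18*b)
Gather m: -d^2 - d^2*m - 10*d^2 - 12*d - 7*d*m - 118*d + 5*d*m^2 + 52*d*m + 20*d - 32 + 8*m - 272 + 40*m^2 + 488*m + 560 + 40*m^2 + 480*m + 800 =-11*d^2 - 110*d + m^2*(5*d + 80) + m*(-d^2 + 45*d + 976) + 1056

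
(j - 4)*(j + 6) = j^2 + 2*j - 24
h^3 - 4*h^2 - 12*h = h*(h - 6)*(h + 2)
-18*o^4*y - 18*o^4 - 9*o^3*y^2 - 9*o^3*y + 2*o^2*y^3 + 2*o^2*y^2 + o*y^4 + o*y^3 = (-3*o + y)*(2*o + y)*(3*o + y)*(o*y + o)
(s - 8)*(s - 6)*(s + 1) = s^3 - 13*s^2 + 34*s + 48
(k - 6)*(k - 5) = k^2 - 11*k + 30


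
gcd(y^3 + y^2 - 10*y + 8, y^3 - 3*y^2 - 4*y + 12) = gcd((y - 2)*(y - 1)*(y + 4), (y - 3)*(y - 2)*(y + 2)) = y - 2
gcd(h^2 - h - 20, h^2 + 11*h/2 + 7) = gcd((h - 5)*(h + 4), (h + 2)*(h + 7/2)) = 1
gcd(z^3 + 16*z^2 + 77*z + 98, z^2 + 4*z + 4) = z + 2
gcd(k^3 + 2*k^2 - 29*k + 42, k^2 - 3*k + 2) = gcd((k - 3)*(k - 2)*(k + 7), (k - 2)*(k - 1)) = k - 2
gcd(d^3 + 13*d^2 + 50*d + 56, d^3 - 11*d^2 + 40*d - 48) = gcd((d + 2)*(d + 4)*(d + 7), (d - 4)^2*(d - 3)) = 1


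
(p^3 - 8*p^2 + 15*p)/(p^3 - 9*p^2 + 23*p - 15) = p/(p - 1)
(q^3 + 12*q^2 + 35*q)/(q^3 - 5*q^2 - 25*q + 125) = q*(q + 7)/(q^2 - 10*q + 25)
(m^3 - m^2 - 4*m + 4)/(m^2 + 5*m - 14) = (m^2 + m - 2)/(m + 7)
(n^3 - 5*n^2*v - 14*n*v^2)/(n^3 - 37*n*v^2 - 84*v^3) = n*(n + 2*v)/(n^2 + 7*n*v + 12*v^2)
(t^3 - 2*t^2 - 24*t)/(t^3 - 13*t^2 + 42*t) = (t + 4)/(t - 7)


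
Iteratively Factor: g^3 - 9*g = (g + 3)*(g^2 - 3*g) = (g - 3)*(g + 3)*(g)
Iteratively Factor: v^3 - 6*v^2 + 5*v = (v)*(v^2 - 6*v + 5) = v*(v - 5)*(v - 1)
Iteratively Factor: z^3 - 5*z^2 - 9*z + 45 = (z - 3)*(z^2 - 2*z - 15) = (z - 5)*(z - 3)*(z + 3)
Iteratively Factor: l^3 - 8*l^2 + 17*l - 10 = (l - 2)*(l^2 - 6*l + 5) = (l - 2)*(l - 1)*(l - 5)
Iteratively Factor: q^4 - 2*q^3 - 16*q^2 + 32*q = (q + 4)*(q^3 - 6*q^2 + 8*q) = q*(q + 4)*(q^2 - 6*q + 8) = q*(q - 4)*(q + 4)*(q - 2)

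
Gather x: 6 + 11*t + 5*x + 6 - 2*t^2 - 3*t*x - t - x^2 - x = -2*t^2 + 10*t - x^2 + x*(4 - 3*t) + 12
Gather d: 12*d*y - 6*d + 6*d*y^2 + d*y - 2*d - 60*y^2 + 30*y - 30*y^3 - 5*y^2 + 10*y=d*(6*y^2 + 13*y - 8) - 30*y^3 - 65*y^2 + 40*y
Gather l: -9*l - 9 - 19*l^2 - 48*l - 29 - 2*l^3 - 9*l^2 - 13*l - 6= -2*l^3 - 28*l^2 - 70*l - 44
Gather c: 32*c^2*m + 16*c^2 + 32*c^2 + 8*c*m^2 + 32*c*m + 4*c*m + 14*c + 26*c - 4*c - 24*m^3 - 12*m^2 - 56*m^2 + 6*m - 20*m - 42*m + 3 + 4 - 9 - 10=c^2*(32*m + 48) + c*(8*m^2 + 36*m + 36) - 24*m^3 - 68*m^2 - 56*m - 12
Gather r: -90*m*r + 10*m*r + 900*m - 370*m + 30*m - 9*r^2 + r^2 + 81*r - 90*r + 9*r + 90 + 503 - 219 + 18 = -80*m*r + 560*m - 8*r^2 + 392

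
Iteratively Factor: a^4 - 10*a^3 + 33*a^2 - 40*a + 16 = (a - 1)*(a^3 - 9*a^2 + 24*a - 16) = (a - 1)^2*(a^2 - 8*a + 16) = (a - 4)*(a - 1)^2*(a - 4)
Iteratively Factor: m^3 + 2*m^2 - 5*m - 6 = (m + 3)*(m^2 - m - 2) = (m + 1)*(m + 3)*(m - 2)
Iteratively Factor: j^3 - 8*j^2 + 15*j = (j - 5)*(j^2 - 3*j) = j*(j - 5)*(j - 3)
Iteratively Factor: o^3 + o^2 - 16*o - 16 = (o + 1)*(o^2 - 16) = (o - 4)*(o + 1)*(o + 4)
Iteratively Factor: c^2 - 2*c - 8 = (c + 2)*(c - 4)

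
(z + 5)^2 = z^2 + 10*z + 25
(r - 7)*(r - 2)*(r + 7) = r^3 - 2*r^2 - 49*r + 98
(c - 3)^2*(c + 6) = c^3 - 27*c + 54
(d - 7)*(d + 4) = d^2 - 3*d - 28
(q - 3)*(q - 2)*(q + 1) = q^3 - 4*q^2 + q + 6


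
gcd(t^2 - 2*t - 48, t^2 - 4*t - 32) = t - 8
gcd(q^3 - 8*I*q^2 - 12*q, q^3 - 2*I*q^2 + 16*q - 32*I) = q - 2*I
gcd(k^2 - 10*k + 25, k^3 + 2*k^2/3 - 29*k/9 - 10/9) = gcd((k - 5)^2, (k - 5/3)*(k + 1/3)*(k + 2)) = 1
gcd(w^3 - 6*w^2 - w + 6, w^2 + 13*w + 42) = 1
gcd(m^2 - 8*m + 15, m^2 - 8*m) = 1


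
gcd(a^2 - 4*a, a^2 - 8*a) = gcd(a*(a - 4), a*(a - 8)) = a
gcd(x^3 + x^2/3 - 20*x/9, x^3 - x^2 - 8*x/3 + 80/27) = x^2 + x/3 - 20/9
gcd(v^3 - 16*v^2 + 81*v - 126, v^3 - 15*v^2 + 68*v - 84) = v^2 - 13*v + 42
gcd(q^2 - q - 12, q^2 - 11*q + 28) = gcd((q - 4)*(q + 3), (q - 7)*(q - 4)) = q - 4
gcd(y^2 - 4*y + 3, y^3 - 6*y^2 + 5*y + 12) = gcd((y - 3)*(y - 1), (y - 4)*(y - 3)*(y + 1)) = y - 3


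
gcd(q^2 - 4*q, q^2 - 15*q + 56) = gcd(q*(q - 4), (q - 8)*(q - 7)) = 1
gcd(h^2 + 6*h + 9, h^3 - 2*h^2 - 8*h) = 1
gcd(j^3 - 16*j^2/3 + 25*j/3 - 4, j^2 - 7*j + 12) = j - 3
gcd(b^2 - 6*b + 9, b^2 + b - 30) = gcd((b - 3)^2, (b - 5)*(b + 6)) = 1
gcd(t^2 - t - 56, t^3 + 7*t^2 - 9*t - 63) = t + 7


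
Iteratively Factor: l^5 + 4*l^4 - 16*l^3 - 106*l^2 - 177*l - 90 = (l + 3)*(l^4 + l^3 - 19*l^2 - 49*l - 30) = (l + 1)*(l + 3)*(l^3 - 19*l - 30) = (l - 5)*(l + 1)*(l + 3)*(l^2 + 5*l + 6) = (l - 5)*(l + 1)*(l + 3)^2*(l + 2)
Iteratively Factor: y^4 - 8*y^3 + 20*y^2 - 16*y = (y - 4)*(y^3 - 4*y^2 + 4*y) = (y - 4)*(y - 2)*(y^2 - 2*y) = (y - 4)*(y - 2)^2*(y)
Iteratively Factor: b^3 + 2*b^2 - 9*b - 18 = (b + 3)*(b^2 - b - 6) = (b - 3)*(b + 3)*(b + 2)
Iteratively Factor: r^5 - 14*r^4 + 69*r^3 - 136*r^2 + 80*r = (r)*(r^4 - 14*r^3 + 69*r^2 - 136*r + 80) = r*(r - 1)*(r^3 - 13*r^2 + 56*r - 80) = r*(r - 4)*(r - 1)*(r^2 - 9*r + 20) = r*(r - 5)*(r - 4)*(r - 1)*(r - 4)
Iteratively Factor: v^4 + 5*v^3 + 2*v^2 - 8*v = (v + 2)*(v^3 + 3*v^2 - 4*v) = (v + 2)*(v + 4)*(v^2 - v) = (v - 1)*(v + 2)*(v + 4)*(v)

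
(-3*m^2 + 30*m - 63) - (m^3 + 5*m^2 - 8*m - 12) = -m^3 - 8*m^2 + 38*m - 51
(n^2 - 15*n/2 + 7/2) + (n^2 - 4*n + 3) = 2*n^2 - 23*n/2 + 13/2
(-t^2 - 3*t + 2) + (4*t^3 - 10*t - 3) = 4*t^3 - t^2 - 13*t - 1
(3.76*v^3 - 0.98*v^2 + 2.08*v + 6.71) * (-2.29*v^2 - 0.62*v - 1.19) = -8.6104*v^5 - 0.0869999999999997*v^4 - 8.63*v^3 - 15.4893*v^2 - 6.6354*v - 7.9849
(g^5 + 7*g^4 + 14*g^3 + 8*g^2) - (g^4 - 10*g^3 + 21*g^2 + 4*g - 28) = g^5 + 6*g^4 + 24*g^3 - 13*g^2 - 4*g + 28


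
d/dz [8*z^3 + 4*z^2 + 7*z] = 24*z^2 + 8*z + 7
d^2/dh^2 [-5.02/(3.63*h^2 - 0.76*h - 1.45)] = (-132.296076*h^2 + 27.698352*h + 5.02*(7.26*h - 0.76)*(14.52*h - 1.52) + 52.84554)/(-3.63*h^2 + 0.76*h + 1.45)^3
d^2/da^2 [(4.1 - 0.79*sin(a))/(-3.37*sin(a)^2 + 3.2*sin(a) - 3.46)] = (-8.971951*sin(a)^5 + 177.7338*sin(a)^4 - 59.42995*sin(a)^3 - 437.3699*sin(a)^2 + 245.954688*sin(a) + 29.1394)/(38.272753*sin(a)^6 - 109.02624*sin(a)^5 + 221.411022*sin(a)^4 - 256.64384*sin(a)^3 + 227.324076*sin(a)^2 - 114.92736*sin(a) + 41.421736)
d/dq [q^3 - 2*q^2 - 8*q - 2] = 3*q^2 - 4*q - 8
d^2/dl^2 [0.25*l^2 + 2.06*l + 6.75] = 0.500000000000000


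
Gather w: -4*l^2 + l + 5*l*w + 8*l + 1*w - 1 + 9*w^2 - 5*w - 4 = -4*l^2 + 9*l + 9*w^2 + w*(5*l - 4) - 5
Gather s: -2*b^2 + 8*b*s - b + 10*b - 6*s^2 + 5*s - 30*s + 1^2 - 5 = -2*b^2 + 9*b - 6*s^2 + s*(8*b - 25) - 4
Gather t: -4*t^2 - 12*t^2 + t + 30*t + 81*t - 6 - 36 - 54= -16*t^2 + 112*t - 96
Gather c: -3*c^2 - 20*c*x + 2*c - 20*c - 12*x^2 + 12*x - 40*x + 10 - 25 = -3*c^2 + c*(-20*x - 18) - 12*x^2 - 28*x - 15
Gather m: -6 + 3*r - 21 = 3*r - 27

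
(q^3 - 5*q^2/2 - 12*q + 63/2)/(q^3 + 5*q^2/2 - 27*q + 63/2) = (2*q^2 + q - 21)/(2*q^2 + 11*q - 21)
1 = 1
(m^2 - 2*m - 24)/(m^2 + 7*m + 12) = (m - 6)/(m + 3)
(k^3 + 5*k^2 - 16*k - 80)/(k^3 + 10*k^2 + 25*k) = (k^2 - 16)/(k*(k + 5))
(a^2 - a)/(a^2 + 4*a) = (a - 1)/(a + 4)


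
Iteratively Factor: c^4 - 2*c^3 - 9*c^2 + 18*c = (c - 3)*(c^3 + c^2 - 6*c) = (c - 3)*(c + 3)*(c^2 - 2*c) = (c - 3)*(c - 2)*(c + 3)*(c)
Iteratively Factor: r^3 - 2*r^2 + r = (r - 1)*(r^2 - r) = (r - 1)^2*(r)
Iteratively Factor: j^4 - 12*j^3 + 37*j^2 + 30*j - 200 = (j - 5)*(j^3 - 7*j^2 + 2*j + 40) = (j - 5)*(j + 2)*(j^2 - 9*j + 20) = (j - 5)^2*(j + 2)*(j - 4)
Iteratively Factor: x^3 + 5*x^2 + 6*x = (x + 2)*(x^2 + 3*x) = x*(x + 2)*(x + 3)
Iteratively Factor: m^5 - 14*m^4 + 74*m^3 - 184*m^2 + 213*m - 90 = (m - 5)*(m^4 - 9*m^3 + 29*m^2 - 39*m + 18) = (m - 5)*(m - 3)*(m^3 - 6*m^2 + 11*m - 6) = (m - 5)*(m - 3)*(m - 2)*(m^2 - 4*m + 3) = (m - 5)*(m - 3)^2*(m - 2)*(m - 1)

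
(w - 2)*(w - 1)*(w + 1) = w^3 - 2*w^2 - w + 2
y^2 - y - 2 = (y - 2)*(y + 1)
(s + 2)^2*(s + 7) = s^3 + 11*s^2 + 32*s + 28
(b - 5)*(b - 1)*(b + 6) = b^3 - 31*b + 30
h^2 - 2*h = h*(h - 2)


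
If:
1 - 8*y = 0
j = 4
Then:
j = 4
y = 1/8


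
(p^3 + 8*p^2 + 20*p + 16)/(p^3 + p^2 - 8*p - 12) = (p + 4)/(p - 3)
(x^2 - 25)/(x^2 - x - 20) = (x + 5)/(x + 4)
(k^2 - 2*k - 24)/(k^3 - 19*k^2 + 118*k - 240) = (k + 4)/(k^2 - 13*k + 40)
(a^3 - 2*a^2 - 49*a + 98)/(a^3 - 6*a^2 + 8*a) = (a^2 - 49)/(a*(a - 4))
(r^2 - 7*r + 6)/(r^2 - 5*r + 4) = (r - 6)/(r - 4)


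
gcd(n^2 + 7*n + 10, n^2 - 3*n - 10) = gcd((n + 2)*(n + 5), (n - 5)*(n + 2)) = n + 2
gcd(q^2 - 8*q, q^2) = q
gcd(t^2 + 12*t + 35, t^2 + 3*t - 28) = t + 7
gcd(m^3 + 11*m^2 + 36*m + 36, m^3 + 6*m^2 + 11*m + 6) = m^2 + 5*m + 6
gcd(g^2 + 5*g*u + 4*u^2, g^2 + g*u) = g + u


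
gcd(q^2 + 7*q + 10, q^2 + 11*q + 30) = q + 5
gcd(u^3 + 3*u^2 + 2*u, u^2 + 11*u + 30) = 1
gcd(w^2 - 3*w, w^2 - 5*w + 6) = w - 3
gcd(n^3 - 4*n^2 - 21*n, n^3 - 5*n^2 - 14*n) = n^2 - 7*n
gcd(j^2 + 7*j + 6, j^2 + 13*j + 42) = j + 6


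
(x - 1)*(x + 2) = x^2 + x - 2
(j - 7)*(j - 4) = j^2 - 11*j + 28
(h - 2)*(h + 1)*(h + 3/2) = h^3 + h^2/2 - 7*h/2 - 3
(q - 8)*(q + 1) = q^2 - 7*q - 8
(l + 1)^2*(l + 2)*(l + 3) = l^4 + 7*l^3 + 17*l^2 + 17*l + 6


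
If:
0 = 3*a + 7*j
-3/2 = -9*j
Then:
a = -7/18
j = 1/6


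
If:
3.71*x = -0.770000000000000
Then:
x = -0.21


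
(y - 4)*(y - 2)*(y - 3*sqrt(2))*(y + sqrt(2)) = y^4 - 6*y^3 - 2*sqrt(2)*y^3 + 2*y^2 + 12*sqrt(2)*y^2 - 16*sqrt(2)*y + 36*y - 48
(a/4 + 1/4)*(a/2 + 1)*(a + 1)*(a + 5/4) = a^4/8 + 21*a^3/32 + 5*a^2/4 + 33*a/32 + 5/16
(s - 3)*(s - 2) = s^2 - 5*s + 6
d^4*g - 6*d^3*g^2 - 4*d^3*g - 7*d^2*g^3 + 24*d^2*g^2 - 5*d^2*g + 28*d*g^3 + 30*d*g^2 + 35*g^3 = (d - 5)*(d - 7*g)*(d + g)*(d*g + g)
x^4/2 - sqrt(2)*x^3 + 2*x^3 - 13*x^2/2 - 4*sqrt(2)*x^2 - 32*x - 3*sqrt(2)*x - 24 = (x/2 + sqrt(2))*(x + 1)*(x + 3)*(x - 4*sqrt(2))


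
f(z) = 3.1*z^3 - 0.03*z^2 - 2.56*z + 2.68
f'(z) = 9.3*z^2 - 0.06*z - 2.56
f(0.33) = 1.94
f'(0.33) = -1.57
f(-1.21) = 0.24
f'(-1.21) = 11.13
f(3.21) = 96.69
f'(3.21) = 93.08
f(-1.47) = -3.47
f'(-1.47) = 17.62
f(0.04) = 2.58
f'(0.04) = -2.55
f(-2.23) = -26.14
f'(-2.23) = 43.82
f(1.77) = 15.25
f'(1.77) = 26.47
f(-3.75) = -151.62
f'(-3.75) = 128.45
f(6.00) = 655.84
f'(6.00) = 331.88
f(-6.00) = -652.64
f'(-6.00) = 332.60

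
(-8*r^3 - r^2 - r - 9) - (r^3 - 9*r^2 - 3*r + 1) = -9*r^3 + 8*r^2 + 2*r - 10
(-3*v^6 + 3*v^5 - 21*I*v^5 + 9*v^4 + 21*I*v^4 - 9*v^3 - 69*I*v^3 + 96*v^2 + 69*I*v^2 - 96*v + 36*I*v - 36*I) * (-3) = 9*v^6 - 9*v^5 + 63*I*v^5 - 27*v^4 - 63*I*v^4 + 27*v^3 + 207*I*v^3 - 288*v^2 - 207*I*v^2 + 288*v - 108*I*v + 108*I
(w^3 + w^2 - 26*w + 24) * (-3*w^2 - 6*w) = -3*w^5 - 9*w^4 + 72*w^3 + 84*w^2 - 144*w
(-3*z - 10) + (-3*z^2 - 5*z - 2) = -3*z^2 - 8*z - 12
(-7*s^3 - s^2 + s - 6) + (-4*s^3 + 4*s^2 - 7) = -11*s^3 + 3*s^2 + s - 13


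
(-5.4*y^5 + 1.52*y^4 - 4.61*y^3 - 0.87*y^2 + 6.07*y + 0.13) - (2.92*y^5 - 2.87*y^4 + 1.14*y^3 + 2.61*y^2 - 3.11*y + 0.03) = -8.32*y^5 + 4.39*y^4 - 5.75*y^3 - 3.48*y^2 + 9.18*y + 0.1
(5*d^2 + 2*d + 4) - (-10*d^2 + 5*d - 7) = 15*d^2 - 3*d + 11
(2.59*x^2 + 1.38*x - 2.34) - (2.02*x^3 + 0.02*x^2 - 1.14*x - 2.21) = -2.02*x^3 + 2.57*x^2 + 2.52*x - 0.13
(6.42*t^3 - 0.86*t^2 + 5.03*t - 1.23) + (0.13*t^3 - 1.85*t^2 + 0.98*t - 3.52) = 6.55*t^3 - 2.71*t^2 + 6.01*t - 4.75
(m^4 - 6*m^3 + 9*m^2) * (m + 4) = m^5 - 2*m^4 - 15*m^3 + 36*m^2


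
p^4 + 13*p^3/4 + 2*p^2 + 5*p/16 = p*(p + 1/4)*(p + 1/2)*(p + 5/2)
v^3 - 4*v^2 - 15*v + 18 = (v - 6)*(v - 1)*(v + 3)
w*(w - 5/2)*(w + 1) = w^3 - 3*w^2/2 - 5*w/2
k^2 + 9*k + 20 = (k + 4)*(k + 5)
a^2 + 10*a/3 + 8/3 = (a + 4/3)*(a + 2)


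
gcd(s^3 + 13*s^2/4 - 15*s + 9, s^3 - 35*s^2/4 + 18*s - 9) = s^2 - 11*s/4 + 3/2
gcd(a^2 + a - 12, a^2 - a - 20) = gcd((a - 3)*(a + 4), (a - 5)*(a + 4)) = a + 4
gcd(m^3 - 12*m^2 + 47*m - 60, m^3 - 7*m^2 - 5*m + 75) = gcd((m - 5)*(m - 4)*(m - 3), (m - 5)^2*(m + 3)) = m - 5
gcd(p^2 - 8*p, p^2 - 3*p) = p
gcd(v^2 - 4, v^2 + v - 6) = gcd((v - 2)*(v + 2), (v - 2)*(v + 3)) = v - 2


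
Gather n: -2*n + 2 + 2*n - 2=0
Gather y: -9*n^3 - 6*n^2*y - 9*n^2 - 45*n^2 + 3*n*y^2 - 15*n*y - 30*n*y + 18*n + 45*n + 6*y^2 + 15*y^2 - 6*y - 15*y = -9*n^3 - 54*n^2 + 63*n + y^2*(3*n + 21) + y*(-6*n^2 - 45*n - 21)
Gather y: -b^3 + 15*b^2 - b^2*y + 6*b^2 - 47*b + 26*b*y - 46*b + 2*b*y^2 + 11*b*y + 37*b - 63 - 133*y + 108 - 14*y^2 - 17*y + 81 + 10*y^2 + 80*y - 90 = -b^3 + 21*b^2 - 56*b + y^2*(2*b - 4) + y*(-b^2 + 37*b - 70) + 36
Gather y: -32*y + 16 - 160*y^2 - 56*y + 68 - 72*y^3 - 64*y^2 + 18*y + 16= -72*y^3 - 224*y^2 - 70*y + 100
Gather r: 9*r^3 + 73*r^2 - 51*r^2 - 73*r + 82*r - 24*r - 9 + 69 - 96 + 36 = 9*r^3 + 22*r^2 - 15*r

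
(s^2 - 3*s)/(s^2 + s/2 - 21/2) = 2*s/(2*s + 7)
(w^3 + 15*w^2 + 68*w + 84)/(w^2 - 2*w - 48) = (w^2 + 9*w + 14)/(w - 8)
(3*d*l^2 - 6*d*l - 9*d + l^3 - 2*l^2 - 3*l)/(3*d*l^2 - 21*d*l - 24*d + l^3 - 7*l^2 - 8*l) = (l - 3)/(l - 8)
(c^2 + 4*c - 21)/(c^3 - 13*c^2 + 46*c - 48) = (c + 7)/(c^2 - 10*c + 16)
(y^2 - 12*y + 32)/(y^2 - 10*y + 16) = (y - 4)/(y - 2)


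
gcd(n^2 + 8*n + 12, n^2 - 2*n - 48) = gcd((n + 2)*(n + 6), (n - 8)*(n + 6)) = n + 6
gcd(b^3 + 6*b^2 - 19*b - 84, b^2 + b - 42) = b + 7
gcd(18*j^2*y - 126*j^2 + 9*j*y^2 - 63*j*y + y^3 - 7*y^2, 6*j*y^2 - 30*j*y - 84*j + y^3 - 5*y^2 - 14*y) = 6*j*y - 42*j + y^2 - 7*y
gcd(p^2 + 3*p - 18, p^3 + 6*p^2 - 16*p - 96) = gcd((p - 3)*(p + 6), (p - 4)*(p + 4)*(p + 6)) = p + 6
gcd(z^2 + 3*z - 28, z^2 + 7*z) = z + 7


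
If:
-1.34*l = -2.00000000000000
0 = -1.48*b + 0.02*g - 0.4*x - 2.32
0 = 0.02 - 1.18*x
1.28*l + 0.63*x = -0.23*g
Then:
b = -1.69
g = -8.35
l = 1.49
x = 0.02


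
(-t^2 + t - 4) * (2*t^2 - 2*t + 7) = -2*t^4 + 4*t^3 - 17*t^2 + 15*t - 28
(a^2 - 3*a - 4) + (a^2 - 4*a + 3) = 2*a^2 - 7*a - 1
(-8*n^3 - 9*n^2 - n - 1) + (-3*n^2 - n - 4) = -8*n^3 - 12*n^2 - 2*n - 5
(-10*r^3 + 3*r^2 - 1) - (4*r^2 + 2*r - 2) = -10*r^3 - r^2 - 2*r + 1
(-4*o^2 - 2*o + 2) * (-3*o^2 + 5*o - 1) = 12*o^4 - 14*o^3 - 12*o^2 + 12*o - 2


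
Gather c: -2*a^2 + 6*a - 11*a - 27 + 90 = -2*a^2 - 5*a + 63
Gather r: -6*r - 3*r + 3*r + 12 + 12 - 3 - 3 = 18 - 6*r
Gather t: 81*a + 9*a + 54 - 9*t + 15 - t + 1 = 90*a - 10*t + 70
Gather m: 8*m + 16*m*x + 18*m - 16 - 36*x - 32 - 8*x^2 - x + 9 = m*(16*x + 26) - 8*x^2 - 37*x - 39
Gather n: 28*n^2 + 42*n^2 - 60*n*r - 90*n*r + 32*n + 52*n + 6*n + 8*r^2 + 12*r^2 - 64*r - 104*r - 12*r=70*n^2 + n*(90 - 150*r) + 20*r^2 - 180*r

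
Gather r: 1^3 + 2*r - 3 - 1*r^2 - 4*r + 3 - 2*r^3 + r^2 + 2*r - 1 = -2*r^3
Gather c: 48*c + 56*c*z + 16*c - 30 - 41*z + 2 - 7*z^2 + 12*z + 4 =c*(56*z + 64) - 7*z^2 - 29*z - 24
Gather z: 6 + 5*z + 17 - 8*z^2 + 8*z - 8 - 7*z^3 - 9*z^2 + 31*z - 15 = -7*z^3 - 17*z^2 + 44*z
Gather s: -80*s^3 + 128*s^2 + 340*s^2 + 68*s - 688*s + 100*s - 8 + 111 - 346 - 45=-80*s^3 + 468*s^2 - 520*s - 288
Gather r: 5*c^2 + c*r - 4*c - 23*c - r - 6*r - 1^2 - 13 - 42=5*c^2 - 27*c + r*(c - 7) - 56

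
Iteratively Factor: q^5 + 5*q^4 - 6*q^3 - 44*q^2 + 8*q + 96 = (q + 2)*(q^4 + 3*q^3 - 12*q^2 - 20*q + 48) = (q - 2)*(q + 2)*(q^3 + 5*q^2 - 2*q - 24) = (q - 2)*(q + 2)*(q + 4)*(q^2 + q - 6) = (q - 2)*(q + 2)*(q + 3)*(q + 4)*(q - 2)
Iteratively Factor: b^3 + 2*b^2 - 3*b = (b - 1)*(b^2 + 3*b) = b*(b - 1)*(b + 3)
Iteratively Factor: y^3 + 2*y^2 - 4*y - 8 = (y + 2)*(y^2 - 4) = (y + 2)^2*(y - 2)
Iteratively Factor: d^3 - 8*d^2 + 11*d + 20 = (d - 5)*(d^2 - 3*d - 4) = (d - 5)*(d + 1)*(d - 4)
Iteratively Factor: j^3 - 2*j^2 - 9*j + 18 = (j - 3)*(j^2 + j - 6) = (j - 3)*(j + 3)*(j - 2)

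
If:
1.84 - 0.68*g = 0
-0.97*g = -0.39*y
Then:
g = 2.71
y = 6.73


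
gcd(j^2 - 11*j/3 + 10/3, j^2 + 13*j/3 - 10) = j - 5/3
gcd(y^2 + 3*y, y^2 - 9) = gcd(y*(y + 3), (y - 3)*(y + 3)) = y + 3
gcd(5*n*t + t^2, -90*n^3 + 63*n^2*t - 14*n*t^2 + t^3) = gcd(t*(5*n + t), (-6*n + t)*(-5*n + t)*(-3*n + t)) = 1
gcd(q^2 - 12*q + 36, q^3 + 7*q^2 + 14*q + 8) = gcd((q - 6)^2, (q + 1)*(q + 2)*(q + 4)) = 1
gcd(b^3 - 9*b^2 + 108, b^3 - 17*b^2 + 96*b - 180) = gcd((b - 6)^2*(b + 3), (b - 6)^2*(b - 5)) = b^2 - 12*b + 36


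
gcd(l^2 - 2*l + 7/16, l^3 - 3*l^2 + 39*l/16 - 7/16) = l^2 - 2*l + 7/16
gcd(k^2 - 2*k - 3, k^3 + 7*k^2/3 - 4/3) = k + 1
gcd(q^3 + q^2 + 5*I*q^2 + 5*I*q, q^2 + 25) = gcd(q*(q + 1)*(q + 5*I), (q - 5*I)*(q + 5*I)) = q + 5*I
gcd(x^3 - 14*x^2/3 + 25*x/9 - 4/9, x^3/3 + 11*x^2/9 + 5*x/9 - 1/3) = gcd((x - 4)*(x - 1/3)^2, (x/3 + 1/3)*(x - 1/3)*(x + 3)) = x - 1/3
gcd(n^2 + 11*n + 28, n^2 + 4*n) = n + 4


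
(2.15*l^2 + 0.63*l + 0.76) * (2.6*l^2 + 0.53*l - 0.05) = 5.59*l^4 + 2.7775*l^3 + 2.2024*l^2 + 0.3713*l - 0.038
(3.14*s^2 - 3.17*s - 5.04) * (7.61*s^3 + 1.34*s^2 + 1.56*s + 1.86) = 23.8954*s^5 - 19.9161*s^4 - 37.7038*s^3 - 5.8584*s^2 - 13.7586*s - 9.3744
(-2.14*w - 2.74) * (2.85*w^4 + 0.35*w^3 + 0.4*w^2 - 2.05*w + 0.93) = -6.099*w^5 - 8.558*w^4 - 1.815*w^3 + 3.291*w^2 + 3.6268*w - 2.5482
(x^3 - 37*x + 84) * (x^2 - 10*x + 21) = x^5 - 10*x^4 - 16*x^3 + 454*x^2 - 1617*x + 1764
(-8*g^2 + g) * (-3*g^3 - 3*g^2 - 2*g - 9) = 24*g^5 + 21*g^4 + 13*g^3 + 70*g^2 - 9*g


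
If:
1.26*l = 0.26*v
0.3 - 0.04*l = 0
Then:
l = 7.50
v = 36.35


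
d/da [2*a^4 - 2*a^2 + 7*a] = 8*a^3 - 4*a + 7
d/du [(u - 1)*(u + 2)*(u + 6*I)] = 3*u^2 + u*(2 + 12*I) - 2 + 6*I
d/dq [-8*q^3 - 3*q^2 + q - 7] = -24*q^2 - 6*q + 1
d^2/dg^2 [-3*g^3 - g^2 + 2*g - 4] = -18*g - 2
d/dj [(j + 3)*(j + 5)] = 2*j + 8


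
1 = 1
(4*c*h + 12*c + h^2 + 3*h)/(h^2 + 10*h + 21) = (4*c + h)/(h + 7)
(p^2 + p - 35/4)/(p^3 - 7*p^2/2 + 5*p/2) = (p + 7/2)/(p*(p - 1))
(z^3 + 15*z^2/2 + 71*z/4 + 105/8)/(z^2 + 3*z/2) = z + 6 + 35/(4*z)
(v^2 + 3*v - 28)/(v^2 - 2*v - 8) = (v + 7)/(v + 2)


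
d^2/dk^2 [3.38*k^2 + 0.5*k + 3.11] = 6.76000000000000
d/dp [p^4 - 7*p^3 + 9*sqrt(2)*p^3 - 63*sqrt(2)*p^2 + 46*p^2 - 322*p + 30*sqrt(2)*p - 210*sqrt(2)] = 4*p^3 - 21*p^2 + 27*sqrt(2)*p^2 - 126*sqrt(2)*p + 92*p - 322 + 30*sqrt(2)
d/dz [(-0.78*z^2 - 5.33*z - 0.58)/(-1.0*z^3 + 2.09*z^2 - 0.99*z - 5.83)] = (-0.78*z^4 - 10.66*z^3 + 10.1719*z^2 + 11.5192*z + 30.4997)/(1.0*z^6 - 4.18*z^5 + 6.3481*z^4 + 7.5218*z^3 - 23.3893*z^2 + 11.5434*z + 33.9889)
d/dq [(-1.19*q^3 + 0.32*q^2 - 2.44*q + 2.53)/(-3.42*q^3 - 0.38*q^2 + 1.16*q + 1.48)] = (1.5466*q^4 - 19.4504*q^3 + 20.1182*q^2 + 2.87*q - 6.546)/(11.6964*q^6 + 2.5992*q^5 - 7.79*q^4 - 11.0048*q^3 + 0.2208*q^2 + 3.4336*q + 2.1904)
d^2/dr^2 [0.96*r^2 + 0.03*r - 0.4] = 1.92000000000000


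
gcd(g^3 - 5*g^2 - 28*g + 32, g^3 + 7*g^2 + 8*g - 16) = g^2 + 3*g - 4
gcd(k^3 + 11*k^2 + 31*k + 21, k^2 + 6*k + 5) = k + 1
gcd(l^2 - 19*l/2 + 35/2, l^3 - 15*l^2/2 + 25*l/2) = l - 5/2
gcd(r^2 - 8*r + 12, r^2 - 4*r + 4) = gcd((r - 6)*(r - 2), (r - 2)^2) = r - 2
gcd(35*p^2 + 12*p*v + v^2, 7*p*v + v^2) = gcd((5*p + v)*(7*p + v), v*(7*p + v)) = 7*p + v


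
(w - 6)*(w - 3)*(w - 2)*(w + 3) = w^4 - 8*w^3 + 3*w^2 + 72*w - 108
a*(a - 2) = a^2 - 2*a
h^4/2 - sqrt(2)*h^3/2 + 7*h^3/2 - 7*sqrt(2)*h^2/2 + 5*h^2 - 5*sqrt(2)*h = h*(h/2 + 1)*(h + 5)*(h - sqrt(2))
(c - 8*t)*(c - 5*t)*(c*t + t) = c^3*t - 13*c^2*t^2 + c^2*t + 40*c*t^3 - 13*c*t^2 + 40*t^3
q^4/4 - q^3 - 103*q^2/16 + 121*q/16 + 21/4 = (q/4 + 1)*(q - 7)*(q - 3/2)*(q + 1/2)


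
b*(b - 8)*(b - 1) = b^3 - 9*b^2 + 8*b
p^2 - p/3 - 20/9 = (p - 5/3)*(p + 4/3)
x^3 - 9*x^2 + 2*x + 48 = (x - 8)*(x - 3)*(x + 2)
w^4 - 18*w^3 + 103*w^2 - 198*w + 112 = (w - 8)*(w - 7)*(w - 2)*(w - 1)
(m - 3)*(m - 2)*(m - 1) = m^3 - 6*m^2 + 11*m - 6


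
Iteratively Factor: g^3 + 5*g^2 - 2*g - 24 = (g + 3)*(g^2 + 2*g - 8) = (g - 2)*(g + 3)*(g + 4)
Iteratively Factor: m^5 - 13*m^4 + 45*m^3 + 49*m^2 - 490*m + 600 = (m - 5)*(m^4 - 8*m^3 + 5*m^2 + 74*m - 120) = (m - 5)^2*(m^3 - 3*m^2 - 10*m + 24) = (m - 5)^2*(m - 4)*(m^2 + m - 6) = (m - 5)^2*(m - 4)*(m - 2)*(m + 3)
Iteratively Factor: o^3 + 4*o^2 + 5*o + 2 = (o + 1)*(o^2 + 3*o + 2) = (o + 1)^2*(o + 2)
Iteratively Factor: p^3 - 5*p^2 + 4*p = (p)*(p^2 - 5*p + 4) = p*(p - 4)*(p - 1)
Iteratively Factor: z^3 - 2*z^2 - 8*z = (z)*(z^2 - 2*z - 8) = z*(z + 2)*(z - 4)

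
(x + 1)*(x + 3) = x^2 + 4*x + 3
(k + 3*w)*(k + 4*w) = k^2 + 7*k*w + 12*w^2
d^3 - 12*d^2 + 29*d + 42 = (d - 7)*(d - 6)*(d + 1)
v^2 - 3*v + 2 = (v - 2)*(v - 1)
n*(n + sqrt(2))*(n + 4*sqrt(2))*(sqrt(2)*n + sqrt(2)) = sqrt(2)*n^4 + sqrt(2)*n^3 + 10*n^3 + 10*n^2 + 8*sqrt(2)*n^2 + 8*sqrt(2)*n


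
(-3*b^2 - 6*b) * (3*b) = -9*b^3 - 18*b^2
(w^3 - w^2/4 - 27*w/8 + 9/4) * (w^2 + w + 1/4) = w^5 + 3*w^4/4 - 27*w^3/8 - 19*w^2/16 + 45*w/32 + 9/16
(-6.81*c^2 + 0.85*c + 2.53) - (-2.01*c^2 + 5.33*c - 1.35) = -4.8*c^2 - 4.48*c + 3.88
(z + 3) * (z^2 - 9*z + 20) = z^3 - 6*z^2 - 7*z + 60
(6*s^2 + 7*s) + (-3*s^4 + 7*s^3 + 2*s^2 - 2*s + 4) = -3*s^4 + 7*s^3 + 8*s^2 + 5*s + 4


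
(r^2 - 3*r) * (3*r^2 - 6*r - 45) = 3*r^4 - 15*r^3 - 27*r^2 + 135*r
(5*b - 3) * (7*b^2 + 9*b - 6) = 35*b^3 + 24*b^2 - 57*b + 18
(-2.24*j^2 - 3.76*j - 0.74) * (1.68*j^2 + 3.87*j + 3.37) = -3.7632*j^4 - 14.9856*j^3 - 23.3432*j^2 - 15.535*j - 2.4938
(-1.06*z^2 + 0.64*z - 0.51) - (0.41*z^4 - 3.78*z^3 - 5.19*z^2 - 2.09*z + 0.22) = -0.41*z^4 + 3.78*z^3 + 4.13*z^2 + 2.73*z - 0.73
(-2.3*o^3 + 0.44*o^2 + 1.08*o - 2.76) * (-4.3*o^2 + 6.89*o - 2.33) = 9.89*o^5 - 17.739*o^4 + 3.7466*o^3 + 18.284*o^2 - 21.5328*o + 6.4308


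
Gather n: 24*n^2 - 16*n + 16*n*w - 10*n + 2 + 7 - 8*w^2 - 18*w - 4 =24*n^2 + n*(16*w - 26) - 8*w^2 - 18*w + 5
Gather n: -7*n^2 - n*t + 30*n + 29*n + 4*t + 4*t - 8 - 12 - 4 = -7*n^2 + n*(59 - t) + 8*t - 24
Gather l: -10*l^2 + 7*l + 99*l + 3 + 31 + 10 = -10*l^2 + 106*l + 44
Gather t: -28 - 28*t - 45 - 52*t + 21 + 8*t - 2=-72*t - 54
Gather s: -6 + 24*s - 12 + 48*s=72*s - 18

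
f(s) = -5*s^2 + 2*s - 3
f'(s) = 2 - 10*s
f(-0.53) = -5.46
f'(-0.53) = 7.30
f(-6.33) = -216.00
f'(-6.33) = 65.30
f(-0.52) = -5.39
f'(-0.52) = 7.20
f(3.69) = -63.70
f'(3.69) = -34.90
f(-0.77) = -7.50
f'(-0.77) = 9.70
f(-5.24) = -150.77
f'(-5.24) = 54.40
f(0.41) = -3.02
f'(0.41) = -2.10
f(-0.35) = -4.31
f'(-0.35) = 5.50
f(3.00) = -42.00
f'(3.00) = -28.00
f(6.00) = -171.00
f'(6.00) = -58.00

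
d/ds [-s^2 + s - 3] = 1 - 2*s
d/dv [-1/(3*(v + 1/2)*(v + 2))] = 2*(4*v + 5)/(3*(v + 2)^2*(2*v + 1)^2)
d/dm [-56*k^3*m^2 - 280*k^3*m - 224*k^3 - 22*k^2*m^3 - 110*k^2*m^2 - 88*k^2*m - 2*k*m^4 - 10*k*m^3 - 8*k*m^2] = 2*k*(-56*k^2*m - 140*k^2 - 33*k*m^2 - 110*k*m - 44*k - 4*m^3 - 15*m^2 - 8*m)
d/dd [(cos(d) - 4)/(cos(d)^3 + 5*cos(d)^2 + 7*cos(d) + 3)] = (-9*cos(d) + cos(2*d) - 30)*sin(d)/((cos(d) + 1)^3*(cos(d) + 3)^2)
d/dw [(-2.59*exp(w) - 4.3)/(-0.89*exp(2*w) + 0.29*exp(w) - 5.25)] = (-2.3051*exp(2*w) - 7.654*exp(w) + 14.8445)*exp(w)/(0.7921*exp(4*w) - 0.5162*exp(3*w) + 9.4291*exp(2*w) - 3.045*exp(w) + 27.5625)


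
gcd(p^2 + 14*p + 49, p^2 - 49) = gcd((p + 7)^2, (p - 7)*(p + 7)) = p + 7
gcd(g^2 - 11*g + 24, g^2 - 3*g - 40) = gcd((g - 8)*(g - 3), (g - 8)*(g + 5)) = g - 8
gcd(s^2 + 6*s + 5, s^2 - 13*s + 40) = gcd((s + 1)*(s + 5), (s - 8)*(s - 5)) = 1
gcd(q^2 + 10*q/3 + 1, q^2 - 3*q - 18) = q + 3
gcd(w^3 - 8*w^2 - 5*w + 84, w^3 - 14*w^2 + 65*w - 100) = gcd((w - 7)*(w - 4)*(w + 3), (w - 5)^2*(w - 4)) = w - 4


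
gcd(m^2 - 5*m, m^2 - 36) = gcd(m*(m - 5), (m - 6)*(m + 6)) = 1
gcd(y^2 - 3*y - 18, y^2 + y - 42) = y - 6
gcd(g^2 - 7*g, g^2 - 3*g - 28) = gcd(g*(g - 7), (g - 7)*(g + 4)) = g - 7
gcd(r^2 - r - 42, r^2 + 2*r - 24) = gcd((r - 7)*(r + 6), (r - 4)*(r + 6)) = r + 6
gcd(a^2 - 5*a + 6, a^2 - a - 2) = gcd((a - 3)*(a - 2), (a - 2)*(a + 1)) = a - 2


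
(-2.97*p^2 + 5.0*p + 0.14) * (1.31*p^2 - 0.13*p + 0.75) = -3.8907*p^4 + 6.9361*p^3 - 2.6941*p^2 + 3.7318*p + 0.105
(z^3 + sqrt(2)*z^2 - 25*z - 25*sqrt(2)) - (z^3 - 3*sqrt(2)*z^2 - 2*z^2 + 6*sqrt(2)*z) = 2*z^2 + 4*sqrt(2)*z^2 - 25*z - 6*sqrt(2)*z - 25*sqrt(2)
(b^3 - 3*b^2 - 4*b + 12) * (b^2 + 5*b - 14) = b^5 + 2*b^4 - 33*b^3 + 34*b^2 + 116*b - 168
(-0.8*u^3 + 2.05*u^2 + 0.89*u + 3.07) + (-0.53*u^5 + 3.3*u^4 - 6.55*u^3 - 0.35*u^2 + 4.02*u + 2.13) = -0.53*u^5 + 3.3*u^4 - 7.35*u^3 + 1.7*u^2 + 4.91*u + 5.2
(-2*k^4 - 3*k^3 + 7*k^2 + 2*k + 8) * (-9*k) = 18*k^5 + 27*k^4 - 63*k^3 - 18*k^2 - 72*k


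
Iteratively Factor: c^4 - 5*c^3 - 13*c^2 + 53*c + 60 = (c - 5)*(c^3 - 13*c - 12) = (c - 5)*(c + 1)*(c^2 - c - 12) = (c - 5)*(c - 4)*(c + 1)*(c + 3)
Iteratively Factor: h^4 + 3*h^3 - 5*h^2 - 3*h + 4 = (h - 1)*(h^3 + 4*h^2 - h - 4) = (h - 1)*(h + 1)*(h^2 + 3*h - 4) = (h - 1)^2*(h + 1)*(h + 4)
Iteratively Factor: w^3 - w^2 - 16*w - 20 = (w + 2)*(w^2 - 3*w - 10) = (w + 2)^2*(w - 5)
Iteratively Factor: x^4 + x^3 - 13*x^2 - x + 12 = (x - 3)*(x^3 + 4*x^2 - x - 4) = (x - 3)*(x + 1)*(x^2 + 3*x - 4) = (x - 3)*(x + 1)*(x + 4)*(x - 1)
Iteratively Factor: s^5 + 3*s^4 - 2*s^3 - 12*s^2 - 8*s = (s)*(s^4 + 3*s^3 - 2*s^2 - 12*s - 8) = s*(s + 2)*(s^3 + s^2 - 4*s - 4) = s*(s - 2)*(s + 2)*(s^2 + 3*s + 2) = s*(s - 2)*(s + 1)*(s + 2)*(s + 2)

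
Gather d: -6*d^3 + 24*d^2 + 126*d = -6*d^3 + 24*d^2 + 126*d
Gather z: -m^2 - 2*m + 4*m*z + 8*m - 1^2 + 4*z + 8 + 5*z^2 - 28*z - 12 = -m^2 + 6*m + 5*z^2 + z*(4*m - 24) - 5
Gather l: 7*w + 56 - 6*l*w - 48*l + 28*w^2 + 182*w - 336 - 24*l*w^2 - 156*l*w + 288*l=l*(-24*w^2 - 162*w + 240) + 28*w^2 + 189*w - 280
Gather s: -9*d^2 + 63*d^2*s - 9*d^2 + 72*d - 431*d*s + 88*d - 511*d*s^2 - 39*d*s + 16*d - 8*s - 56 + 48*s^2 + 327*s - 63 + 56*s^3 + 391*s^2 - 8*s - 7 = -18*d^2 + 176*d + 56*s^3 + s^2*(439 - 511*d) + s*(63*d^2 - 470*d + 311) - 126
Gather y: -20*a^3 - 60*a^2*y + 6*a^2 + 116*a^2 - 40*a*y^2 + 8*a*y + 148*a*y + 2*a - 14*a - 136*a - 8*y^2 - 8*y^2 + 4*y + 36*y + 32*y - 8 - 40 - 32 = -20*a^3 + 122*a^2 - 148*a + y^2*(-40*a - 16) + y*(-60*a^2 + 156*a + 72) - 80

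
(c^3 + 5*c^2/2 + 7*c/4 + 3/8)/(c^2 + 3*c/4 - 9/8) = (4*c^2 + 4*c + 1)/(4*c - 3)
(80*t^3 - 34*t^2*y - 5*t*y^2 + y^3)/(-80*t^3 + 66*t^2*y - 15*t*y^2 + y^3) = (5*t + y)/(-5*t + y)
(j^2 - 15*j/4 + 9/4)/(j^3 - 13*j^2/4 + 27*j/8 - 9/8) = 2*(j - 3)/(2*j^2 - 5*j + 3)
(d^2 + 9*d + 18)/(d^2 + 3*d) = (d + 6)/d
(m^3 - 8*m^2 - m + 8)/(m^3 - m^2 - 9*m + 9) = (m^2 - 7*m - 8)/(m^2 - 9)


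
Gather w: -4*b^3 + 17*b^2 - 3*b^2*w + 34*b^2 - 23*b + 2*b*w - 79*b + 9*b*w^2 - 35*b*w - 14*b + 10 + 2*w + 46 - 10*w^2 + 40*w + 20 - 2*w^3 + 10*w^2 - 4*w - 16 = -4*b^3 + 51*b^2 + 9*b*w^2 - 116*b - 2*w^3 + w*(-3*b^2 - 33*b + 38) + 60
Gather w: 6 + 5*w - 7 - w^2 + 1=-w^2 + 5*w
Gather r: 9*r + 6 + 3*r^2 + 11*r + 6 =3*r^2 + 20*r + 12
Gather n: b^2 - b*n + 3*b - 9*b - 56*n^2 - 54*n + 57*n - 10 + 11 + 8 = b^2 - 6*b - 56*n^2 + n*(3 - b) + 9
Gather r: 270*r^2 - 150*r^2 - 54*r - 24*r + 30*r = 120*r^2 - 48*r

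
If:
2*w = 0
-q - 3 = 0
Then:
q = -3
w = 0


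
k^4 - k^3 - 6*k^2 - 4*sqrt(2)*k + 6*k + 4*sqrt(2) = (k - 1)*(k - 2*sqrt(2))*(k + sqrt(2))^2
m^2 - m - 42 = (m - 7)*(m + 6)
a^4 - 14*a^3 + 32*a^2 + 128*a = a*(a - 8)^2*(a + 2)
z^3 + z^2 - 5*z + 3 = (z - 1)^2*(z + 3)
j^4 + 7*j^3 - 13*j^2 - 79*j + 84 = (j - 3)*(j - 1)*(j + 4)*(j + 7)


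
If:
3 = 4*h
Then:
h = 3/4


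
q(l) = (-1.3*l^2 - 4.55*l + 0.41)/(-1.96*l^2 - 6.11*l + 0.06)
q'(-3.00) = -19.37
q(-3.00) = 3.15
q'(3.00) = -0.00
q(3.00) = 0.69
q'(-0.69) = 0.07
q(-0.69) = 0.88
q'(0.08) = 12.02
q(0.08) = -0.09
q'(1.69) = 0.01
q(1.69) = 0.69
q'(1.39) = 0.02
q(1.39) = 0.69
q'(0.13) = 4.08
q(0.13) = 0.27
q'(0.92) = 0.05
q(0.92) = 0.68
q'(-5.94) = -0.04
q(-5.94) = 0.56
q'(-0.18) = 1.61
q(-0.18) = 1.08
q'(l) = (-2.6*l - 4.55)/(-1.96*l^2 - 6.11*l + 0.06) + (3.92*l + 6.11)*(-1.3*l^2 - 4.55*l + 0.41)/(-1.96*l^2 - 6.11*l + 0.06)^2 = (-0.974999999999998*l^2 + 1.4512*l + 2.2321)/(3.8416*l^4 + 23.9512*l^3 + 37.0969*l^2 - 0.7332*l + 0.0036)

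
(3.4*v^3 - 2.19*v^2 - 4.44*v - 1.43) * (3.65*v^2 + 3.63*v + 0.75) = 12.41*v^5 + 4.3485*v^4 - 21.6057*v^3 - 22.9792*v^2 - 8.5209*v - 1.0725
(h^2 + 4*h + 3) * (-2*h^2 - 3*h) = -2*h^4 - 11*h^3 - 18*h^2 - 9*h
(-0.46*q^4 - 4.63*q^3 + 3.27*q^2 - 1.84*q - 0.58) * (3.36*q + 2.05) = -1.5456*q^5 - 16.4998*q^4 + 1.4957*q^3 + 0.521099999999999*q^2 - 5.7208*q - 1.189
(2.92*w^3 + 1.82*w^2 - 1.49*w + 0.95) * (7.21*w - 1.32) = 21.0532*w^4 + 9.2678*w^3 - 13.1453*w^2 + 8.8163*w - 1.254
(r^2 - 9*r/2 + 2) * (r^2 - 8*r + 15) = r^4 - 25*r^3/2 + 53*r^2 - 167*r/2 + 30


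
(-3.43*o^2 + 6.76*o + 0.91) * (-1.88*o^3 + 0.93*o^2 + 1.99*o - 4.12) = 6.4484*o^5 - 15.8987*o^4 - 2.2497*o^3 + 28.4303*o^2 - 26.0403*o - 3.7492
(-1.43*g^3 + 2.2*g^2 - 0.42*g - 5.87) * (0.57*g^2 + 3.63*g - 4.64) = -0.8151*g^5 - 3.9369*g^4 + 14.3818*g^3 - 15.0785*g^2 - 19.3593*g + 27.2368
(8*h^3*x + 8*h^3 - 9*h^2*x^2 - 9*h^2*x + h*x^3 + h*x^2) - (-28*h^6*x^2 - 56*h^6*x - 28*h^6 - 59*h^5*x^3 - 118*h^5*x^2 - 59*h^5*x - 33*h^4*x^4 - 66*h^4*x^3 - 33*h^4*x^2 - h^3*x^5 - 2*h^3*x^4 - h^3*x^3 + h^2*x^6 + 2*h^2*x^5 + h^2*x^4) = 28*h^6*x^2 + 56*h^6*x + 28*h^6 + 59*h^5*x^3 + 118*h^5*x^2 + 59*h^5*x + 33*h^4*x^4 + 66*h^4*x^3 + 33*h^4*x^2 + h^3*x^5 + 2*h^3*x^4 + h^3*x^3 + 8*h^3*x + 8*h^3 - h^2*x^6 - 2*h^2*x^5 - h^2*x^4 - 9*h^2*x^2 - 9*h^2*x + h*x^3 + h*x^2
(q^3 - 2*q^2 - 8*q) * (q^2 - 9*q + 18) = q^5 - 11*q^4 + 28*q^3 + 36*q^2 - 144*q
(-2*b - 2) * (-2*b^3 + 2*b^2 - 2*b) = 4*b^4 + 4*b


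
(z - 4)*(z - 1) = z^2 - 5*z + 4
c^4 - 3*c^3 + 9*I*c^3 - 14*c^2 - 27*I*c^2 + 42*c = c*(c - 3)*(c + 2*I)*(c + 7*I)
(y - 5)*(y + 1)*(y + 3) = y^3 - y^2 - 17*y - 15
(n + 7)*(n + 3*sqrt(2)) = n^2 + 3*sqrt(2)*n + 7*n + 21*sqrt(2)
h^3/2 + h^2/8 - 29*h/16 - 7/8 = (h/2 + 1/4)*(h - 2)*(h + 7/4)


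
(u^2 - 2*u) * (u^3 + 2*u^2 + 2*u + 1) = u^5 - 2*u^3 - 3*u^2 - 2*u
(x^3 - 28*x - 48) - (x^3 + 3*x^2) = -3*x^2 - 28*x - 48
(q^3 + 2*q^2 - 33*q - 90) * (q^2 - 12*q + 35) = q^5 - 10*q^4 - 22*q^3 + 376*q^2 - 75*q - 3150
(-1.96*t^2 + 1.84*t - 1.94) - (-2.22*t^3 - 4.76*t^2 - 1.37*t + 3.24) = 2.22*t^3 + 2.8*t^2 + 3.21*t - 5.18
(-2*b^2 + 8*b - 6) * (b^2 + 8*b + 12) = -2*b^4 - 8*b^3 + 34*b^2 + 48*b - 72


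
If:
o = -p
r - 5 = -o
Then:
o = 5 - r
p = r - 5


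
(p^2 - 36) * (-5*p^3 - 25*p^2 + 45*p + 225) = -5*p^5 - 25*p^4 + 225*p^3 + 1125*p^2 - 1620*p - 8100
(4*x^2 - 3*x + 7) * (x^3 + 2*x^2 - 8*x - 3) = 4*x^5 + 5*x^4 - 31*x^3 + 26*x^2 - 47*x - 21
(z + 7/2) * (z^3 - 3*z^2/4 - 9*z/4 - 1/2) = z^4 + 11*z^3/4 - 39*z^2/8 - 67*z/8 - 7/4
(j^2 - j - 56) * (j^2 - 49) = j^4 - j^3 - 105*j^2 + 49*j + 2744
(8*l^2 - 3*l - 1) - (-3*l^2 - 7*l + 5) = 11*l^2 + 4*l - 6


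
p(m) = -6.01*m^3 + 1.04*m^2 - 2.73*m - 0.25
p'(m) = -18.03*m^2 + 2.08*m - 2.73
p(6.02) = -1290.18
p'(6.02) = -643.62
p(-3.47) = 272.85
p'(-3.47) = -227.05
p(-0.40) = 1.39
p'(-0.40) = -6.45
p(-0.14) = 0.17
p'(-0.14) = -3.37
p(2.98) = -158.20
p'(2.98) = -156.65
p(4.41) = -507.52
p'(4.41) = -344.21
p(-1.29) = 17.90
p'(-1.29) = -35.42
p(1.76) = -34.60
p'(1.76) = -54.92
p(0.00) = -0.25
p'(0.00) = -2.73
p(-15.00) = 20558.45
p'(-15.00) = -4090.68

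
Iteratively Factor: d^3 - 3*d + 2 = (d + 2)*(d^2 - 2*d + 1) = (d - 1)*(d + 2)*(d - 1)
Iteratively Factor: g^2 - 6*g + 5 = (g - 5)*(g - 1)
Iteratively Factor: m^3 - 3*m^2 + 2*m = (m - 1)*(m^2 - 2*m) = (m - 2)*(m - 1)*(m)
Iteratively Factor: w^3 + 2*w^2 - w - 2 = (w - 1)*(w^2 + 3*w + 2) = (w - 1)*(w + 2)*(w + 1)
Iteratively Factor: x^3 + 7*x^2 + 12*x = (x + 4)*(x^2 + 3*x) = (x + 3)*(x + 4)*(x)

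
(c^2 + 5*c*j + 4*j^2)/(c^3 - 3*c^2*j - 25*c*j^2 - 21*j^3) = (c + 4*j)/(c^2 - 4*c*j - 21*j^2)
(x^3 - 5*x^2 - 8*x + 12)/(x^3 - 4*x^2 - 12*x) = (x - 1)/x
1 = 1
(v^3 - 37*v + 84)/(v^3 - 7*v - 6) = (-v^3 + 37*v - 84)/(-v^3 + 7*v + 6)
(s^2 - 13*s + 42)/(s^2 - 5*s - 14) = (s - 6)/(s + 2)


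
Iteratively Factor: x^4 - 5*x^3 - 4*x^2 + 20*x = (x)*(x^3 - 5*x^2 - 4*x + 20) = x*(x - 2)*(x^2 - 3*x - 10) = x*(x - 2)*(x + 2)*(x - 5)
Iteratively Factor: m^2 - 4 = (m + 2)*(m - 2)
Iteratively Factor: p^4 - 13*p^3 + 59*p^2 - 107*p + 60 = (p - 3)*(p^3 - 10*p^2 + 29*p - 20) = (p - 3)*(p - 1)*(p^2 - 9*p + 20) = (p - 5)*(p - 3)*(p - 1)*(p - 4)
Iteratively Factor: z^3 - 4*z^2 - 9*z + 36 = (z - 4)*(z^2 - 9) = (z - 4)*(z + 3)*(z - 3)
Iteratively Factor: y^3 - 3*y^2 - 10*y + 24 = (y - 4)*(y^2 + y - 6) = (y - 4)*(y - 2)*(y + 3)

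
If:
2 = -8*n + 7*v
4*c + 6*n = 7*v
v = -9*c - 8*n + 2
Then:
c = 76/191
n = -39/191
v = 10/191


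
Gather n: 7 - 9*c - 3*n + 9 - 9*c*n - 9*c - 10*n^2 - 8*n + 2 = -18*c - 10*n^2 + n*(-9*c - 11) + 18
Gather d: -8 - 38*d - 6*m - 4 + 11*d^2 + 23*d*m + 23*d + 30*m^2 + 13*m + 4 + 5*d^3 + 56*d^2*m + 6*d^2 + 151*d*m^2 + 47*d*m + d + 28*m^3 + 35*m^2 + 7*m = 5*d^3 + d^2*(56*m + 17) + d*(151*m^2 + 70*m - 14) + 28*m^3 + 65*m^2 + 14*m - 8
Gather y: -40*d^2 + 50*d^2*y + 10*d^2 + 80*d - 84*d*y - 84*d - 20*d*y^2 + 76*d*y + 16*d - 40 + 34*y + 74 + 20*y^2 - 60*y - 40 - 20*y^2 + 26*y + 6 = -30*d^2 - 20*d*y^2 + 12*d + y*(50*d^2 - 8*d)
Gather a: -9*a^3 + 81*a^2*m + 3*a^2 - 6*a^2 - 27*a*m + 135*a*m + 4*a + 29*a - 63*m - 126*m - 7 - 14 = -9*a^3 + a^2*(81*m - 3) + a*(108*m + 33) - 189*m - 21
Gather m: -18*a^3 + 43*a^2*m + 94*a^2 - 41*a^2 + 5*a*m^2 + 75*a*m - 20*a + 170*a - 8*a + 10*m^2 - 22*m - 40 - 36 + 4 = -18*a^3 + 53*a^2 + 142*a + m^2*(5*a + 10) + m*(43*a^2 + 75*a - 22) - 72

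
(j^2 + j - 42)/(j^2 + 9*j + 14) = (j - 6)/(j + 2)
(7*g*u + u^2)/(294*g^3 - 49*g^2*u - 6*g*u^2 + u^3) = u/(42*g^2 - 13*g*u + u^2)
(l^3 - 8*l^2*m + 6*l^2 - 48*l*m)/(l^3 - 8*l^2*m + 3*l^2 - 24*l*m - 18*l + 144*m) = l/(l - 3)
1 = 1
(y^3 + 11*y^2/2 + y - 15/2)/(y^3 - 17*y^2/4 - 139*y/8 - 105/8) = 4*(y^2 + 4*y - 5)/(4*y^2 - 23*y - 35)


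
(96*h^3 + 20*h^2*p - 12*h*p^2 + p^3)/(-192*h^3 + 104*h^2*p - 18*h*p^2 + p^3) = (2*h + p)/(-4*h + p)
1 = 1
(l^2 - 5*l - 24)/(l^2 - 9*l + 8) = (l + 3)/(l - 1)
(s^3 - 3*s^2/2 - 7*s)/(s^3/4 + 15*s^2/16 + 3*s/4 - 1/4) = 8*s*(2*s - 7)/(4*s^2 + 7*s - 2)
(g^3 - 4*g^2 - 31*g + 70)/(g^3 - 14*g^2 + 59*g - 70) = (g + 5)/(g - 5)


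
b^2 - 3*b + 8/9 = (b - 8/3)*(b - 1/3)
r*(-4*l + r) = -4*l*r + r^2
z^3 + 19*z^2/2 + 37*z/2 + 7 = (z + 1/2)*(z + 2)*(z + 7)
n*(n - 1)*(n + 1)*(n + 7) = n^4 + 7*n^3 - n^2 - 7*n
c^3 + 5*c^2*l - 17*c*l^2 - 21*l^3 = (c - 3*l)*(c + l)*(c + 7*l)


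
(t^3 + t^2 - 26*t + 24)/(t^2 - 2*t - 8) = (t^2 + 5*t - 6)/(t + 2)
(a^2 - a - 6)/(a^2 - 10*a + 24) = (a^2 - a - 6)/(a^2 - 10*a + 24)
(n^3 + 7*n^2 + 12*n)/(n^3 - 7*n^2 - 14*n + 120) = n*(n + 3)/(n^2 - 11*n + 30)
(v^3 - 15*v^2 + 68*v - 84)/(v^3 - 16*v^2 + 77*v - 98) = (v - 6)/(v - 7)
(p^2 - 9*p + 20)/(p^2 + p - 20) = (p - 5)/(p + 5)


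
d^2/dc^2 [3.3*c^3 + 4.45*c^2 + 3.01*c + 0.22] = 19.8*c + 8.9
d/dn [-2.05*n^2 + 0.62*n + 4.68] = 0.62 - 4.1*n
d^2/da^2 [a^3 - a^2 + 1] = 6*a - 2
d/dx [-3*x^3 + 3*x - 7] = 3 - 9*x^2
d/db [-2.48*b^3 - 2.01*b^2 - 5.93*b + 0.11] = -7.44*b^2 - 4.02*b - 5.93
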